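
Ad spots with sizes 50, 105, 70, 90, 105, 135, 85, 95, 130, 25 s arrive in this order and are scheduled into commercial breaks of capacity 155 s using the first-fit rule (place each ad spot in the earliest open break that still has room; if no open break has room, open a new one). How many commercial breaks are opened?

7

  50 → break 1 (new)  [load 50/155]
  105 → break 1  [load 155/155]
  70 → break 2 (new)  [load 70/155]
  90 → break 3 (new)  [load 90/155]
  105 → break 4 (new)  [load 105/155]
  135 → break 5 (new)  [load 135/155]
  85 → break 2  [load 155/155]
  95 → break 6 (new)  [load 95/155]
  130 → break 7 (new)  [load 130/155]
  25 → break 3  [load 115/155]
7 commercial breaks opened.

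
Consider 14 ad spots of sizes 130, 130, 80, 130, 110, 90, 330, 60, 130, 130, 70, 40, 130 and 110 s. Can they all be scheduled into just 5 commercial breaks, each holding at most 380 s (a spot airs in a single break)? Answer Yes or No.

A valid assignment using 5 commercial breaks:
  break 1: 330 + 40 = 370
  break 2: 130 + 130 + 110 = 370
  break 3: 130 + 130 + 110 = 370
  break 4: 130 + 130 + 90 = 350
  break 5: 80 + 70 + 60 = 210
Every load is within 380 s, so 5 commercial breaks suffice.

Yes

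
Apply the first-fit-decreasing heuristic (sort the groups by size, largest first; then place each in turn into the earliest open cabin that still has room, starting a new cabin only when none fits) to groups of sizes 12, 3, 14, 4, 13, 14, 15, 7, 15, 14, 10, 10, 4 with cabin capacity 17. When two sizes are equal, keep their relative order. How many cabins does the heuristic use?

Sorted descending: 15, 15, 14, 14, 14, 13, 12, 10, 10, 7, 4, 4, 3.
  15 → cabin 1 (new)  [load 15/17]
  15 → cabin 2 (new)  [load 15/17]
  14 → cabin 3 (new)  [load 14/17]
  14 → cabin 4 (new)  [load 14/17]
  14 → cabin 5 (new)  [load 14/17]
  13 → cabin 6 (new)  [load 13/17]
  12 → cabin 7 (new)  [load 12/17]
  10 → cabin 8 (new)  [load 10/17]
  10 → cabin 9 (new)  [load 10/17]
  7 → cabin 8  [load 17/17]
  4 → cabin 6  [load 17/17]
  4 → cabin 7  [load 16/17]
  3 → cabin 3  [load 17/17]
9 cabins opened.

9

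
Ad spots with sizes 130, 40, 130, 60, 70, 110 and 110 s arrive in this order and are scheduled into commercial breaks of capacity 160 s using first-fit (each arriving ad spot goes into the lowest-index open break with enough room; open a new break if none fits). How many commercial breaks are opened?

  130 → break 1 (new)  [load 130/160]
  40 → break 2 (new)  [load 40/160]
  130 → break 3 (new)  [load 130/160]
  60 → break 2  [load 100/160]
  70 → break 4 (new)  [load 70/160]
  110 → break 5 (new)  [load 110/160]
  110 → break 6 (new)  [load 110/160]
6 commercial breaks opened.

6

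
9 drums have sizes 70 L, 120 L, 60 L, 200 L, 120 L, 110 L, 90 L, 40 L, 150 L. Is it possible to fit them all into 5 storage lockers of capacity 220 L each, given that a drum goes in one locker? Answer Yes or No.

Yes

A valid assignment using 5 storage lockers:
  locker 1: 200 = 200
  locker 2: 150 + 70 = 220
  locker 3: 120 + 90 = 210
  locker 4: 120 + 60 + 40 = 220
  locker 5: 110 = 110
Every load is within 220 L, so 5 storage lockers suffice.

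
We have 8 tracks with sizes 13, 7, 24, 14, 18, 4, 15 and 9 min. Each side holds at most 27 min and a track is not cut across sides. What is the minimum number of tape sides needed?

Total = 24 + 18 + 15 + 14 + 13 + 9 + 7 + 4 = 104 min.
Lower bound: ⌈104/27⌉ = 4 tape sides.
A packing using 4 tape sides:
  side 1: 24 = 24
  side 2: 18 + 9 = 27
  side 3: 15 + 7 + 4 = 26
  side 4: 14 + 13 = 27
This matches the lower bound, so 4 is optimal.

4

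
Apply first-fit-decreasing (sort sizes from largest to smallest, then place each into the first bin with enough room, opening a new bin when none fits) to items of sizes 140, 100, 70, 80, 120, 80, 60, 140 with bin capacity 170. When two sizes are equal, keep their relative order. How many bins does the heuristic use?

6

Sorted descending: 140, 140, 120, 100, 80, 80, 70, 60.
  140 → bin 1 (new)  [load 140/170]
  140 → bin 2 (new)  [load 140/170]
  120 → bin 3 (new)  [load 120/170]
  100 → bin 4 (new)  [load 100/170]
  80 → bin 5 (new)  [load 80/170]
  80 → bin 5  [load 160/170]
  70 → bin 4  [load 170/170]
  60 → bin 6 (new)  [load 60/170]
6 bins opened.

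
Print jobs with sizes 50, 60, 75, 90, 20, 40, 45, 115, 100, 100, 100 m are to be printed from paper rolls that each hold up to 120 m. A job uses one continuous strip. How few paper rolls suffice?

Total = 115 + 100 + 100 + 100 + 90 + 75 + 60 + 50 + 45 + 40 + 20 = 795 m.
Lower bound: ⌈795/120⌉ = 7 paper rolls.
A packing using 8 paper rolls:
  roll 1: 115 = 115
  roll 2: 100 + 20 = 120
  roll 3: 100 = 100
  roll 4: 100 = 100
  roll 5: 90 = 90
  roll 6: 75 + 45 = 120
  roll 7: 60 + 50 = 110
  roll 8: 40 = 40
No arrangement into 7 paper rolls stays within capacity, so 8 is optimal.

8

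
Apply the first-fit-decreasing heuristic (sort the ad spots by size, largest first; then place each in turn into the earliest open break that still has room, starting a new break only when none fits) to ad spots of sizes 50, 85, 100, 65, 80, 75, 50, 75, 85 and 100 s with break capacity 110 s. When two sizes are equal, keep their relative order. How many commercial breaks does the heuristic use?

Sorted descending: 100, 100, 85, 85, 80, 75, 75, 65, 50, 50.
  100 → break 1 (new)  [load 100/110]
  100 → break 2 (new)  [load 100/110]
  85 → break 3 (new)  [load 85/110]
  85 → break 4 (new)  [load 85/110]
  80 → break 5 (new)  [load 80/110]
  75 → break 6 (new)  [load 75/110]
  75 → break 7 (new)  [load 75/110]
  65 → break 8 (new)  [load 65/110]
  50 → break 9 (new)  [load 50/110]
  50 → break 9  [load 100/110]
9 commercial breaks opened.

9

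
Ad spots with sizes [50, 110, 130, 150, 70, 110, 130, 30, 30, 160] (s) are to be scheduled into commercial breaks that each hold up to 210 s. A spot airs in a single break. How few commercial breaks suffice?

Total = 160 + 150 + 130 + 130 + 110 + 110 + 70 + 50 + 30 + 30 = 970 s.
Lower bound: ⌈970/210⌉ = 5 commercial breaks.
Also, 6 ad spots each exceed 105 s, and no two of those can share a break, so at least 6 commercial breaks are needed.
A packing using 6 commercial breaks:
  break 1: 160 + 50 = 210
  break 2: 150 + 30 + 30 = 210
  break 3: 130 + 70 = 200
  break 4: 130 = 130
  break 5: 110 = 110
  break 6: 110 = 110
This matches the lower bound, so 6 is optimal.

6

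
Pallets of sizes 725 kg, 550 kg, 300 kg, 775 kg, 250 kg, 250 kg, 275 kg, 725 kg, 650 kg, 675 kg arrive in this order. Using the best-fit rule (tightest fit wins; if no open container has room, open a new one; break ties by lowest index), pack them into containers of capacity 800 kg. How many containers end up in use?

8

  725 → container 1 (new)  [load 725/800]
  550 → container 2 (new)  [load 550/800]
  300 → container 3 (new)  [load 300/800]
  775 → container 4 (new)  [load 775/800]
  250 → container 2  [load 800/800]
  250 → container 3  [load 550/800]
  275 → container 5 (new)  [load 275/800]
  725 → container 6 (new)  [load 725/800]
  650 → container 7 (new)  [load 650/800]
  675 → container 8 (new)  [load 675/800]
8 containers opened.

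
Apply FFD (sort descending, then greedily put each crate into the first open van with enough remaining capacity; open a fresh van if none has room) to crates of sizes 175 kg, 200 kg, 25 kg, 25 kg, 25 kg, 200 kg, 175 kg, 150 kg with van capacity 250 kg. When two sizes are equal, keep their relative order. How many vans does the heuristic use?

5

Sorted descending: 200, 200, 175, 175, 150, 25, 25, 25.
  200 → van 1 (new)  [load 200/250]
  200 → van 2 (new)  [load 200/250]
  175 → van 3 (new)  [load 175/250]
  175 → van 4 (new)  [load 175/250]
  150 → van 5 (new)  [load 150/250]
  25 → van 1  [load 225/250]
  25 → van 1  [load 250/250]
  25 → van 2  [load 225/250]
5 vans opened.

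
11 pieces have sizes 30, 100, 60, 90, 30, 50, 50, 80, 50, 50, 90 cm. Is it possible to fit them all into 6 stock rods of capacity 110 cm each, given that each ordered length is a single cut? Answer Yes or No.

No

Total = 680 cm; ⌈680/110⌉ = 7.
At least 7 stock rods are required, but only 6 are allowed.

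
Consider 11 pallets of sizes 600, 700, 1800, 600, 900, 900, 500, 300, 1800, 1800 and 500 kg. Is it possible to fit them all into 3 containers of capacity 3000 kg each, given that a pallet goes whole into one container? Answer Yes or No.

Total = 10400 kg; ⌈10400/3000⌉ = 4.
At least 4 containers are required, but only 3 are allowed.

No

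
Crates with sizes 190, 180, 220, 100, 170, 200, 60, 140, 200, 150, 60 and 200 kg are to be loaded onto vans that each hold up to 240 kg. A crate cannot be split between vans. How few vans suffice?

9

Total = 220 + 200 + 200 + 200 + 190 + 180 + 170 + 150 + 140 + 100 + 60 + 60 = 1870 kg.
Lower bound: ⌈1870/240⌉ = 8 vans.
Also, 9 crates each exceed 120 kg, and no two of those can share a van, so at least 9 vans are needed.
A packing using 9 vans:
  van 1: 220 = 220
  van 2: 200 = 200
  van 3: 200 = 200
  van 4: 200 = 200
  van 5: 190 = 190
  van 6: 180 + 60 = 240
  van 7: 170 + 60 = 230
  van 8: 150 = 150
  van 9: 140 + 100 = 240
This matches the lower bound, so 9 is optimal.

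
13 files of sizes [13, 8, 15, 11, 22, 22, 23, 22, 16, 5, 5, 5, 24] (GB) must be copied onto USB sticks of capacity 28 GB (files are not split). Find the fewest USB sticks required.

8

Total = 24 + 23 + 22 + 22 + 22 + 16 + 15 + 13 + 11 + 8 + 5 + 5 + 5 = 191 GB.
Lower bound: ⌈191/28⌉ = 7 USB sticks.
A packing using 8 USB sticks:
  USB stick 1: 24 = 24
  USB stick 2: 23 + 5 = 28
  USB stick 3: 22 + 5 = 27
  USB stick 4: 22 + 5 = 27
  USB stick 5: 22 = 22
  USB stick 6: 16 + 11 = 27
  USB stick 7: 15 + 13 = 28
  USB stick 8: 8 = 8
No arrangement into 7 USB sticks stays within capacity, so 8 is optimal.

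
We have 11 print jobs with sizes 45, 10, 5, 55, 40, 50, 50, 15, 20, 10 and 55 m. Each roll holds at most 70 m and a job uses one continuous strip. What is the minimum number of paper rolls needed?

Total = 55 + 55 + 50 + 50 + 45 + 40 + 20 + 15 + 10 + 10 + 5 = 355 m.
Lower bound: ⌈355/70⌉ = 6 paper rolls.
A packing using 6 paper rolls:
  roll 1: 55 + 15 = 70
  roll 2: 55 + 10 + 5 = 70
  roll 3: 50 + 20 = 70
  roll 4: 50 + 10 = 60
  roll 5: 45 = 45
  roll 6: 40 = 40
This matches the lower bound, so 6 is optimal.

6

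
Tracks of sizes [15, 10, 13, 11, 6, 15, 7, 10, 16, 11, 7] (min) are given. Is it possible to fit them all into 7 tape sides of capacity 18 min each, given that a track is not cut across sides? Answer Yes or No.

No

Total = 121 min; ⌈121/18⌉ = 7.
8 tracks each exceed half the capacity and cannot share a side, forcing at least 8 tape sides.
At least 8 tape sides are required, but only 7 are allowed.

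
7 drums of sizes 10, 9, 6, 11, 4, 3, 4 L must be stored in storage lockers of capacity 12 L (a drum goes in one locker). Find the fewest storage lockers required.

Total = 11 + 10 + 9 + 6 + 4 + 4 + 3 = 47 L.
Lower bound: ⌈47/12⌉ = 4 storage lockers.
A packing using 5 storage lockers:
  locker 1: 11 = 11
  locker 2: 10 = 10
  locker 3: 9 + 3 = 12
  locker 4: 6 + 4 = 10
  locker 5: 4 = 4
No arrangement into 4 storage lockers stays within capacity, so 5 is optimal.

5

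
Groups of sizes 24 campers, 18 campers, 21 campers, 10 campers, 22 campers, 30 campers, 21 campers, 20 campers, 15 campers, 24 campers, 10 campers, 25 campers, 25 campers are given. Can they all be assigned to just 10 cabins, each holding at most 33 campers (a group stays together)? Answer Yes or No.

Yes

A valid assignment using 10 cabins:
  cabin 1: 30 = 30
  cabin 2: 25 = 25
  cabin 3: 25 = 25
  cabin 4: 24 = 24
  cabin 5: 24 = 24
  cabin 6: 22 + 10 = 32
  cabin 7: 21 + 10 = 31
  cabin 8: 21 = 21
  cabin 9: 20 = 20
  cabin 10: 18 + 15 = 33
Every load is within 33 campers, so 10 cabins suffice.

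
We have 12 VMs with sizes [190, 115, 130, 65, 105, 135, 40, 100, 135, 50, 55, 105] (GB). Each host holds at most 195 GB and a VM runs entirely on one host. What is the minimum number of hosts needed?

Total = 190 + 135 + 135 + 130 + 115 + 105 + 105 + 100 + 65 + 55 + 50 + 40 = 1225 GB.
Lower bound: ⌈1225/195⌉ = 7 hosts.
Also, 8 VMs each exceed 195/2 GB, and no two of those can share a host, so at least 8 hosts are needed.
A packing using 8 hosts:
  host 1: 190 = 190
  host 2: 135 + 55 = 190
  host 3: 135 + 50 = 185
  host 4: 130 + 65 = 195
  host 5: 115 + 40 = 155
  host 6: 105 = 105
  host 7: 105 = 105
  host 8: 100 = 100
This matches the lower bound, so 8 is optimal.

8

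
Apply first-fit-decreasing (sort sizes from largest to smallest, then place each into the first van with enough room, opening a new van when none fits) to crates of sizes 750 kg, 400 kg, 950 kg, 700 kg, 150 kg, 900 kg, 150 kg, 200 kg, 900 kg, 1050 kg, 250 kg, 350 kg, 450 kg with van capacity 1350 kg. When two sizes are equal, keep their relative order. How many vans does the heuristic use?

Sorted descending: 1050, 950, 900, 900, 750, 700, 450, 400, 350, 250, 200, 150, 150.
  1050 → van 1 (new)  [load 1050/1350]
  950 → van 2 (new)  [load 950/1350]
  900 → van 3 (new)  [load 900/1350]
  900 → van 4 (new)  [load 900/1350]
  750 → van 5 (new)  [load 750/1350]
  700 → van 6 (new)  [load 700/1350]
  450 → van 3  [load 1350/1350]
  400 → van 2  [load 1350/1350]
  350 → van 4  [load 1250/1350]
  250 → van 1  [load 1300/1350]
  200 → van 5  [load 950/1350]
  150 → van 5  [load 1100/1350]
  150 → van 5  [load 1250/1350]
6 vans opened.

6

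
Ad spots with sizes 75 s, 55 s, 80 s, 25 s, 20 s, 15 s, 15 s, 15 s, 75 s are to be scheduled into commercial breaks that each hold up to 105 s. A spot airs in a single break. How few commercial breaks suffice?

4

Total = 80 + 75 + 75 + 55 + 25 + 20 + 15 + 15 + 15 = 375 s.
Lower bound: ⌈375/105⌉ = 4 commercial breaks.
A packing using 4 commercial breaks:
  break 1: 80 + 25 = 105
  break 2: 75 + 20 = 95
  break 3: 75 + 15 + 15 = 105
  break 4: 55 + 15 = 70
This matches the lower bound, so 4 is optimal.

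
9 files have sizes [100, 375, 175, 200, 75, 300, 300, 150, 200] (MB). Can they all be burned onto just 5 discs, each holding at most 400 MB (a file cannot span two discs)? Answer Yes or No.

A valid assignment using 5 discs:
  disc 1: 375 = 375
  disc 2: 300 + 100 = 400
  disc 3: 300 + 75 = 375
  disc 4: 200 + 200 = 400
  disc 5: 175 + 150 = 325
Every load is within 400 MB, so 5 discs suffice.

Yes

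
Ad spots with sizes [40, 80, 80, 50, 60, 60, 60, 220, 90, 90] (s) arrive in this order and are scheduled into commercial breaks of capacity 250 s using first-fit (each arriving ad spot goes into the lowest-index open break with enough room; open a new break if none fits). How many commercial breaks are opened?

  40 → break 1 (new)  [load 40/250]
  80 → break 1  [load 120/250]
  80 → break 1  [load 200/250]
  50 → break 1  [load 250/250]
  60 → break 2 (new)  [load 60/250]
  60 → break 2  [load 120/250]
  60 → break 2  [load 180/250]
  220 → break 3 (new)  [load 220/250]
  90 → break 4 (new)  [load 90/250]
  90 → break 4  [load 180/250]
4 commercial breaks opened.

4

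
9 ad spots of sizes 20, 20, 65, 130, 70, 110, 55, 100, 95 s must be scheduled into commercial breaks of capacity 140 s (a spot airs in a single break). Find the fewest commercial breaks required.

6

Total = 130 + 110 + 100 + 95 + 70 + 65 + 55 + 20 + 20 = 665 s.
Lower bound: ⌈665/140⌉ = 5 commercial breaks.
A packing using 6 commercial breaks:
  break 1: 130 = 130
  break 2: 110 + 20 = 130
  break 3: 100 + 20 = 120
  break 4: 95 = 95
  break 5: 70 + 65 = 135
  break 6: 55 = 55
No arrangement into 5 commercial breaks stays within capacity, so 6 is optimal.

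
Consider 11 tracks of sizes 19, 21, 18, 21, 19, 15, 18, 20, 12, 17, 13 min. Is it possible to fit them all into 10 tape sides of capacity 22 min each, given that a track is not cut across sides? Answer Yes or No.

No

Total = 193 min; ⌈193/22⌉ = 9.
11 tracks each exceed half the capacity and cannot share a side, forcing at least 11 tape sides.
At least 11 tape sides are required, but only 10 are allowed.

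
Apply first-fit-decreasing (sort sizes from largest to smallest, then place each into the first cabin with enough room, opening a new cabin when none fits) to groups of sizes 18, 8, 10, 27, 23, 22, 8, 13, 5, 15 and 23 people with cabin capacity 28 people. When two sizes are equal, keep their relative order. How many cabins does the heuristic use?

Sorted descending: 27, 23, 23, 22, 18, 15, 13, 10, 8, 8, 5.
  27 → cabin 1 (new)  [load 27/28]
  23 → cabin 2 (new)  [load 23/28]
  23 → cabin 3 (new)  [load 23/28]
  22 → cabin 4 (new)  [load 22/28]
  18 → cabin 5 (new)  [load 18/28]
  15 → cabin 6 (new)  [load 15/28]
  13 → cabin 6  [load 28/28]
  10 → cabin 5  [load 28/28]
  8 → cabin 7 (new)  [load 8/28]
  8 → cabin 7  [load 16/28]
  5 → cabin 2  [load 28/28]
7 cabins opened.

7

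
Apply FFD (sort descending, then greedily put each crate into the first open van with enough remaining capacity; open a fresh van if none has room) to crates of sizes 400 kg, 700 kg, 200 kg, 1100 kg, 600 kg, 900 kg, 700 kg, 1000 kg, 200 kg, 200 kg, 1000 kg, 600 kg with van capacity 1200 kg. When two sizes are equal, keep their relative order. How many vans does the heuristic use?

7

Sorted descending: 1100, 1000, 1000, 900, 700, 700, 600, 600, 400, 200, 200, 200.
  1100 → van 1 (new)  [load 1100/1200]
  1000 → van 2 (new)  [load 1000/1200]
  1000 → van 3 (new)  [load 1000/1200]
  900 → van 4 (new)  [load 900/1200]
  700 → van 5 (new)  [load 700/1200]
  700 → van 6 (new)  [load 700/1200]
  600 → van 7 (new)  [load 600/1200]
  600 → van 7  [load 1200/1200]
  400 → van 5  [load 1100/1200]
  200 → van 2  [load 1200/1200]
  200 → van 3  [load 1200/1200]
  200 → van 4  [load 1100/1200]
7 vans opened.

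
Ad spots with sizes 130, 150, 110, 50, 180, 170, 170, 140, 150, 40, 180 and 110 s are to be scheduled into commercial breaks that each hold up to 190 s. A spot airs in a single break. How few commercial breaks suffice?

Total = 180 + 180 + 170 + 170 + 150 + 150 + 140 + 130 + 110 + 110 + 50 + 40 = 1580 s.
Lower bound: ⌈1580/190⌉ = 9 commercial breaks.
Also, 10 ad spots each exceed 95 s, and no two of those can share a break, so at least 10 commercial breaks are needed.
A packing using 10 commercial breaks:
  break 1: 180 = 180
  break 2: 180 = 180
  break 3: 170 = 170
  break 4: 170 = 170
  break 5: 150 + 40 = 190
  break 6: 150 = 150
  break 7: 140 + 50 = 190
  break 8: 130 = 130
  break 9: 110 = 110
  break 10: 110 = 110
This matches the lower bound, so 10 is optimal.

10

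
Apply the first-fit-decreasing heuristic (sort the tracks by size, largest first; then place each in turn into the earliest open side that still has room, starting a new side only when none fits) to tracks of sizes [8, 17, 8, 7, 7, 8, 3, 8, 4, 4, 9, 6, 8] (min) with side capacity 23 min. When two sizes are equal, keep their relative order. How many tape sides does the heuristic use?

Sorted descending: 17, 9, 8, 8, 8, 8, 8, 7, 7, 6, 4, 4, 3.
  17 → side 1 (new)  [load 17/23]
  9 → side 2 (new)  [load 9/23]
  8 → side 2  [load 17/23]
  8 → side 3 (new)  [load 8/23]
  8 → side 3  [load 16/23]
  8 → side 4 (new)  [load 8/23]
  8 → side 4  [load 16/23]
  7 → side 3  [load 23/23]
  7 → side 4  [load 23/23]
  6 → side 1  [load 23/23]
  4 → side 2  [load 21/23]
  4 → side 5 (new)  [load 4/23]
  3 → side 5  [load 7/23]
5 tape sides opened.

5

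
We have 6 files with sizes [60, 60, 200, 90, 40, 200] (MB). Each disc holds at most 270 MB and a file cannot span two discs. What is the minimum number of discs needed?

Total = 200 + 200 + 90 + 60 + 60 + 40 = 650 MB.
Lower bound: ⌈650/270⌉ = 3 discs.
A packing using 3 discs:
  disc 1: 200 + 60 = 260
  disc 2: 200 + 60 = 260
  disc 3: 90 + 40 = 130
This matches the lower bound, so 3 is optimal.

3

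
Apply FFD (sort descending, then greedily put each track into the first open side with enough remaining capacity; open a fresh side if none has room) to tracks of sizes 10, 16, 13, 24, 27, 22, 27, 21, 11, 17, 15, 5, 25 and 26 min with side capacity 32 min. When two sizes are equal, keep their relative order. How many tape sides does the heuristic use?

9

Sorted descending: 27, 27, 26, 25, 24, 22, 21, 17, 16, 15, 13, 11, 10, 5.
  27 → side 1 (new)  [load 27/32]
  27 → side 2 (new)  [load 27/32]
  26 → side 3 (new)  [load 26/32]
  25 → side 4 (new)  [load 25/32]
  24 → side 5 (new)  [load 24/32]
  22 → side 6 (new)  [load 22/32]
  21 → side 7 (new)  [load 21/32]
  17 → side 8 (new)  [load 17/32]
  16 → side 9 (new)  [load 16/32]
  15 → side 8  [load 32/32]
  13 → side 9  [load 29/32]
  11 → side 7  [load 32/32]
  10 → side 6  [load 32/32]
  5 → side 1  [load 32/32]
9 tape sides opened.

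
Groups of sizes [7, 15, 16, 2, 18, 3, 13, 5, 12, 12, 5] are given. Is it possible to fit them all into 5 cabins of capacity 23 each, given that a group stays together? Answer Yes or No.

No

Total = 108; ⌈108/23⌉ = 5.
6 groups each exceed half the capacity and cannot share a cabin, forcing at least 6 cabins.
At least 6 cabins are required, but only 5 are allowed.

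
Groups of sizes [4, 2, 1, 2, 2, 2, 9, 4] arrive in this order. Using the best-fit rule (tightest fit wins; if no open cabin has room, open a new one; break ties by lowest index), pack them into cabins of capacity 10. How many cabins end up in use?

  4 → cabin 1 (new)  [load 4/10]
  2 → cabin 1  [load 6/10]
  1 → cabin 1  [load 7/10]
  2 → cabin 1  [load 9/10]
  2 → cabin 2 (new)  [load 2/10]
  2 → cabin 2  [load 4/10]
  9 → cabin 3 (new)  [load 9/10]
  4 → cabin 2  [load 8/10]
3 cabins opened.

3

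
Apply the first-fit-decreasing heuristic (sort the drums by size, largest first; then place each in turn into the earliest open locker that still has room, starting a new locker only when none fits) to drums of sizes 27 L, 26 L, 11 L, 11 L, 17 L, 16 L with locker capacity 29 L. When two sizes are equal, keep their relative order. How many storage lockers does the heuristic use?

Sorted descending: 27, 26, 17, 16, 11, 11.
  27 → locker 1 (new)  [load 27/29]
  26 → locker 2 (new)  [load 26/29]
  17 → locker 3 (new)  [load 17/29]
  16 → locker 4 (new)  [load 16/29]
  11 → locker 3  [load 28/29]
  11 → locker 4  [load 27/29]
4 storage lockers opened.

4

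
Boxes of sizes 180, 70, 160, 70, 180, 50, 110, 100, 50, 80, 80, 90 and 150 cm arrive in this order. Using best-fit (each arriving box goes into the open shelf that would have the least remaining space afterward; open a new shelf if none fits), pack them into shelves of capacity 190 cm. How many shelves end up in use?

  180 → shelf 1 (new)  [load 180/190]
  70 → shelf 2 (new)  [load 70/190]
  160 → shelf 3 (new)  [load 160/190]
  70 → shelf 2  [load 140/190]
  180 → shelf 4 (new)  [load 180/190]
  50 → shelf 2  [load 190/190]
  110 → shelf 5 (new)  [load 110/190]
  100 → shelf 6 (new)  [load 100/190]
  50 → shelf 5  [load 160/190]
  80 → shelf 6  [load 180/190]
  80 → shelf 7 (new)  [load 80/190]
  90 → shelf 7  [load 170/190]
  150 → shelf 8 (new)  [load 150/190]
8 shelves opened.

8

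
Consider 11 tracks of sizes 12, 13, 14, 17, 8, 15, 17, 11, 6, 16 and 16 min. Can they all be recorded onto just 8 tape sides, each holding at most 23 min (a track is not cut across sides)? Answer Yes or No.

Yes

A valid assignment using 8 tape sides:
  side 1: 17 + 6 = 23
  side 2: 17 = 17
  side 3: 16 = 16
  side 4: 16 = 16
  side 5: 15 + 8 = 23
  side 6: 14 = 14
  side 7: 13 = 13
  side 8: 12 + 11 = 23
Every load is within 23 min, so 8 tape sides suffice.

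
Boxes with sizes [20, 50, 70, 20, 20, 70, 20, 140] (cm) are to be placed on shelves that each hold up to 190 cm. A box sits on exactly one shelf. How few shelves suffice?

Total = 140 + 70 + 70 + 50 + 20 + 20 + 20 + 20 = 410 cm.
Lower bound: ⌈410/190⌉ = 3 shelves.
A packing using 3 shelves:
  shelf 1: 140 + 50 = 190
  shelf 2: 70 + 70 + 20 + 20 = 180
  shelf 3: 20 + 20 = 40
This matches the lower bound, so 3 is optimal.

3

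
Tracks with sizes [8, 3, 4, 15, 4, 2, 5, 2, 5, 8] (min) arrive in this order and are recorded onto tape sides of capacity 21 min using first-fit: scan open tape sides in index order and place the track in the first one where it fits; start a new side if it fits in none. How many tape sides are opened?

3

  8 → side 1 (new)  [load 8/21]
  3 → side 1  [load 11/21]
  4 → side 1  [load 15/21]
  15 → side 2 (new)  [load 15/21]
  4 → side 1  [load 19/21]
  2 → side 1  [load 21/21]
  5 → side 2  [load 20/21]
  2 → side 3 (new)  [load 2/21]
  5 → side 3  [load 7/21]
  8 → side 3  [load 15/21]
3 tape sides opened.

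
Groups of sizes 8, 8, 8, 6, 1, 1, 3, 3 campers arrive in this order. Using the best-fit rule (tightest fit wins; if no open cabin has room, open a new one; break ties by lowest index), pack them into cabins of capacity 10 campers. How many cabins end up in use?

5

  8 → cabin 1 (new)  [load 8/10]
  8 → cabin 2 (new)  [load 8/10]
  8 → cabin 3 (new)  [load 8/10]
  6 → cabin 4 (new)  [load 6/10]
  1 → cabin 1  [load 9/10]
  1 → cabin 1  [load 10/10]
  3 → cabin 4  [load 9/10]
  3 → cabin 5 (new)  [load 3/10]
5 cabins opened.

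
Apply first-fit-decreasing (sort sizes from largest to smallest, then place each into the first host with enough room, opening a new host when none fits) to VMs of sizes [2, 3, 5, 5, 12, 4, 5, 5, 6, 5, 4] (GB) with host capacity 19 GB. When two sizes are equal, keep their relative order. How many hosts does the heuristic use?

3

Sorted descending: 12, 6, 5, 5, 5, 5, 5, 4, 4, 3, 2.
  12 → host 1 (new)  [load 12/19]
  6 → host 1  [load 18/19]
  5 → host 2 (new)  [load 5/19]
  5 → host 2  [load 10/19]
  5 → host 2  [load 15/19]
  5 → host 3 (new)  [load 5/19]
  5 → host 3  [load 10/19]
  4 → host 2  [load 19/19]
  4 → host 3  [load 14/19]
  3 → host 3  [load 17/19]
  2 → host 3  [load 19/19]
3 hosts opened.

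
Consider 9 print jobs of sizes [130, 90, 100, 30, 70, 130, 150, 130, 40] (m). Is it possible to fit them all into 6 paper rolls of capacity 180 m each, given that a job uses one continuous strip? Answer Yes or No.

Yes

A valid assignment using 6 paper rolls:
  roll 1: 150 + 30 = 180
  roll 2: 130 + 40 = 170
  roll 3: 130 = 130
  roll 4: 130 = 130
  roll 5: 100 + 70 = 170
  roll 6: 90 = 90
Every load is within 180 m, so 6 paper rolls suffice.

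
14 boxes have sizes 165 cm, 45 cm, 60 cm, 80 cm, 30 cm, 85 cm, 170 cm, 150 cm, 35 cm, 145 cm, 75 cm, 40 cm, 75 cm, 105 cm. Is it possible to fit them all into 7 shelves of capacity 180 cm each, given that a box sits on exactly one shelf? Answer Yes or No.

No

Total = 1260 cm; ⌈1260/180⌉ = 7.
The bound of 7 does not rule out 7, but exhaustive search shows no assignment into 7 shelves of capacity 180 cm exists — the minimum is 8.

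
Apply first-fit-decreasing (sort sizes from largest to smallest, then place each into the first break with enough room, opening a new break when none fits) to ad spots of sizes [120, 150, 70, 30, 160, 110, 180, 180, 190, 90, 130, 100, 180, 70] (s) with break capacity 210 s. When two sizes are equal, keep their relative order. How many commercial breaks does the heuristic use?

Sorted descending: 190, 180, 180, 180, 160, 150, 130, 120, 110, 100, 90, 70, 70, 30.
  190 → break 1 (new)  [load 190/210]
  180 → break 2 (new)  [load 180/210]
  180 → break 3 (new)  [load 180/210]
  180 → break 4 (new)  [load 180/210]
  160 → break 5 (new)  [load 160/210]
  150 → break 6 (new)  [load 150/210]
  130 → break 7 (new)  [load 130/210]
  120 → break 8 (new)  [load 120/210]
  110 → break 9 (new)  [load 110/210]
  100 → break 9  [load 210/210]
  90 → break 8  [load 210/210]
  70 → break 7  [load 200/210]
  70 → break 10 (new)  [load 70/210]
  30 → break 2  [load 210/210]
10 commercial breaks opened.

10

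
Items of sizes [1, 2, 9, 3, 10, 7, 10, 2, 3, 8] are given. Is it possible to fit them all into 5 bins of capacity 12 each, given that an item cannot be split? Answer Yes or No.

Yes

A valid assignment using 5 bins:
  bin 1: 10 + 2 = 12
  bin 2: 10 + 2 = 12
  bin 3: 9 + 3 = 12
  bin 4: 8 + 3 + 1 = 12
  bin 5: 7 = 7
Every load is within 12, so 5 bins suffice.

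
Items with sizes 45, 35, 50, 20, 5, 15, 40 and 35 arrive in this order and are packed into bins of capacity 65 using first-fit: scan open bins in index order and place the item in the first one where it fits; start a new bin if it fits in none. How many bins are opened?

5

  45 → bin 1 (new)  [load 45/65]
  35 → bin 2 (new)  [load 35/65]
  50 → bin 3 (new)  [load 50/65]
  20 → bin 1  [load 65/65]
  5 → bin 2  [load 40/65]
  15 → bin 2  [load 55/65]
  40 → bin 4 (new)  [load 40/65]
  35 → bin 5 (new)  [load 35/65]
5 bins opened.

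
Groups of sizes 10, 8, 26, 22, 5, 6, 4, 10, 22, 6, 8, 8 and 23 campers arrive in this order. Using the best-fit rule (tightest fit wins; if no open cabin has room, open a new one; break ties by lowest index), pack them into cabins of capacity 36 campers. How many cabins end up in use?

  10 → cabin 1 (new)  [load 10/36]
  8 → cabin 1  [load 18/36]
  26 → cabin 2 (new)  [load 26/36]
  22 → cabin 3 (new)  [load 22/36]
  5 → cabin 2  [load 31/36]
  6 → cabin 3  [load 28/36]
  4 → cabin 2  [load 35/36]
  10 → cabin 1  [load 28/36]
  22 → cabin 4 (new)  [load 22/36]
  6 → cabin 1  [load 34/36]
  8 → cabin 3  [load 36/36]
  8 → cabin 4  [load 30/36]
  23 → cabin 5 (new)  [load 23/36]
5 cabins opened.

5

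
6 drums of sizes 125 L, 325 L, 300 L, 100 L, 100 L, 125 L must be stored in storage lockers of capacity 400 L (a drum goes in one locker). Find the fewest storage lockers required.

3

Total = 325 + 300 + 125 + 125 + 100 + 100 = 1075 L.
Lower bound: ⌈1075/400⌉ = 3 storage lockers.
A packing using 3 storage lockers:
  locker 1: 325 = 325
  locker 2: 300 + 100 = 400
  locker 3: 125 + 125 + 100 = 350
This matches the lower bound, so 3 is optimal.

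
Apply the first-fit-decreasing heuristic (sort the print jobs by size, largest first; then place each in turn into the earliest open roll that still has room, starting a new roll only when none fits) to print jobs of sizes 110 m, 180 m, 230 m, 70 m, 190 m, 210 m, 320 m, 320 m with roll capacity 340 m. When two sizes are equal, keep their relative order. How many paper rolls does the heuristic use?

6

Sorted descending: 320, 320, 230, 210, 190, 180, 110, 70.
  320 → roll 1 (new)  [load 320/340]
  320 → roll 2 (new)  [load 320/340]
  230 → roll 3 (new)  [load 230/340]
  210 → roll 4 (new)  [load 210/340]
  190 → roll 5 (new)  [load 190/340]
  180 → roll 6 (new)  [load 180/340]
  110 → roll 3  [load 340/340]
  70 → roll 4  [load 280/340]
6 paper rolls opened.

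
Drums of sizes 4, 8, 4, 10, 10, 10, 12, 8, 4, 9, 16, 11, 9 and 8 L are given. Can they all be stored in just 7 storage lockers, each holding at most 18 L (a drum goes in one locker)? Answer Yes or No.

No

Total = 123 L; ⌈123/18⌉ = 7.
The bound of 7 does not rule out 7, but exhaustive search shows no assignment into 7 storage lockers of capacity 18 L exists — the minimum is 8.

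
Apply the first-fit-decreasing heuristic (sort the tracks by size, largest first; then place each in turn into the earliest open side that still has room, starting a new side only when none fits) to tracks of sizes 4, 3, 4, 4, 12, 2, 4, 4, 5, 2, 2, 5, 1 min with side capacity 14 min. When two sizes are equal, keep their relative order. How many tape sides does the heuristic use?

Sorted descending: 12, 5, 5, 4, 4, 4, 4, 4, 3, 2, 2, 2, 1.
  12 → side 1 (new)  [load 12/14]
  5 → side 2 (new)  [load 5/14]
  5 → side 2  [load 10/14]
  4 → side 2  [load 14/14]
  4 → side 3 (new)  [load 4/14]
  4 → side 3  [load 8/14]
  4 → side 3  [load 12/14]
  4 → side 4 (new)  [load 4/14]
  3 → side 4  [load 7/14]
  2 → side 1  [load 14/14]
  2 → side 3  [load 14/14]
  2 → side 4  [load 9/14]
  1 → side 4  [load 10/14]
4 tape sides opened.

4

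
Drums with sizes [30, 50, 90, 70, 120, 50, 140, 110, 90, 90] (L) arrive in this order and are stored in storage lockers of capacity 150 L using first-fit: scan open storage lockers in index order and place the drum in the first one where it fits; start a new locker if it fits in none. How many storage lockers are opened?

  30 → locker 1 (new)  [load 30/150]
  50 → locker 1  [load 80/150]
  90 → locker 2 (new)  [load 90/150]
  70 → locker 1  [load 150/150]
  120 → locker 3 (new)  [load 120/150]
  50 → locker 2  [load 140/150]
  140 → locker 4 (new)  [load 140/150]
  110 → locker 5 (new)  [load 110/150]
  90 → locker 6 (new)  [load 90/150]
  90 → locker 7 (new)  [load 90/150]
7 storage lockers opened.

7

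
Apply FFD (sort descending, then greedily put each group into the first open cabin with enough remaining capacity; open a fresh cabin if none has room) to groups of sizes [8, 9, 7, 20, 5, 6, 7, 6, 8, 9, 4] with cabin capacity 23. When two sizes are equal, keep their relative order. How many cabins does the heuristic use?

Sorted descending: 20, 9, 9, 8, 8, 7, 7, 6, 6, 5, 4.
  20 → cabin 1 (new)  [load 20/23]
  9 → cabin 2 (new)  [load 9/23]
  9 → cabin 2  [load 18/23]
  8 → cabin 3 (new)  [load 8/23]
  8 → cabin 3  [load 16/23]
  7 → cabin 3  [load 23/23]
  7 → cabin 4 (new)  [load 7/23]
  6 → cabin 4  [load 13/23]
  6 → cabin 4  [load 19/23]
  5 → cabin 2  [load 23/23]
  4 → cabin 4  [load 23/23]
4 cabins opened.

4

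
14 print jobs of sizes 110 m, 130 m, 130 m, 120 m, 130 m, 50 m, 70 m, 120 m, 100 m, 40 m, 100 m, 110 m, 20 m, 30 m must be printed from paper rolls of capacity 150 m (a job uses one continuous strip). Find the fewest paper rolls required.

Total = 130 + 130 + 130 + 120 + 120 + 110 + 110 + 100 + 100 + 70 + 50 + 40 + 30 + 20 = 1260 m.
Lower bound: ⌈1260/150⌉ = 9 paper rolls.
A packing using 10 paper rolls:
  roll 1: 130 + 20 = 150
  roll 2: 130 = 130
  roll 3: 130 = 130
  roll 4: 120 + 30 = 150
  roll 5: 120 = 120
  roll 6: 110 + 40 = 150
  roll 7: 110 = 110
  roll 8: 100 + 50 = 150
  roll 9: 100 = 100
  roll 10: 70 = 70
No arrangement into 9 paper rolls stays within capacity, so 10 is optimal.

10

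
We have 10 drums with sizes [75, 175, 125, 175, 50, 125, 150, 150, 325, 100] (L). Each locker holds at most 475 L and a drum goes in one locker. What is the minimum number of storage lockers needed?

Total = 325 + 175 + 175 + 150 + 150 + 125 + 125 + 100 + 75 + 50 = 1450 L.
Lower bound: ⌈1450/475⌉ = 4 storage lockers.
A packing using 4 storage lockers:
  locker 1: 325 + 150 = 475
  locker 2: 175 + 175 + 125 = 475
  locker 3: 150 + 125 + 100 + 75 = 450
  locker 4: 50 = 50
This matches the lower bound, so 4 is optimal.

4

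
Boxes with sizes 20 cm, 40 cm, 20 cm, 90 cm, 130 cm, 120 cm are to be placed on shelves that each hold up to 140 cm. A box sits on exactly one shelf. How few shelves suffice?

Total = 130 + 120 + 90 + 40 + 20 + 20 = 420 cm.
Lower bound: ⌈420/140⌉ = 3 shelves.
A packing using 4 shelves:
  shelf 1: 130 = 130
  shelf 2: 120 + 20 = 140
  shelf 3: 90 + 40 = 130
  shelf 4: 20 = 20
No arrangement into 3 shelves stays within capacity, so 4 is optimal.

4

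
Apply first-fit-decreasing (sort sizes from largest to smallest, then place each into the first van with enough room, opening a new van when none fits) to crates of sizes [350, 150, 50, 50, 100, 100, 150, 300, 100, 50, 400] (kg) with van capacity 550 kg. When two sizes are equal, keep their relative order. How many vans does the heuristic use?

Sorted descending: 400, 350, 300, 150, 150, 100, 100, 100, 50, 50, 50.
  400 → van 1 (new)  [load 400/550]
  350 → van 2 (new)  [load 350/550]
  300 → van 3 (new)  [load 300/550]
  150 → van 1  [load 550/550]
  150 → van 2  [load 500/550]
  100 → van 3  [load 400/550]
  100 → van 3  [load 500/550]
  100 → van 4 (new)  [load 100/550]
  50 → van 2  [load 550/550]
  50 → van 3  [load 550/550]
  50 → van 4  [load 150/550]
4 vans opened.

4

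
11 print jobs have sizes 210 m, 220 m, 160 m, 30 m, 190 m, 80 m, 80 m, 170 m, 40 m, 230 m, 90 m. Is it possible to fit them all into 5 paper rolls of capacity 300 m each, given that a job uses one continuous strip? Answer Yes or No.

Total = 1500 m; ⌈1500/300⌉ = 5.
6 print jobs each exceed half the capacity and cannot share a roll, forcing at least 6 paper rolls.
At least 6 paper rolls are required, but only 5 are allowed.

No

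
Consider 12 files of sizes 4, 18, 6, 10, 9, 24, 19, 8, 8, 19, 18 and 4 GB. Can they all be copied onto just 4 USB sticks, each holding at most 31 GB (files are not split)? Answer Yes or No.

Total = 147 GB; ⌈147/31⌉ = 5.
At least 5 USB sticks are required, but only 4 are allowed.

No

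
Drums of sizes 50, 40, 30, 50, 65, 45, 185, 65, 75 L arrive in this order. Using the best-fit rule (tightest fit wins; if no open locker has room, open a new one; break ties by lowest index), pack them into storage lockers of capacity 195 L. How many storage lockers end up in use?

4

  50 → locker 1 (new)  [load 50/195]
  40 → locker 1  [load 90/195]
  30 → locker 1  [load 120/195]
  50 → locker 1  [load 170/195]
  65 → locker 2 (new)  [load 65/195]
  45 → locker 2  [load 110/195]
  185 → locker 3 (new)  [load 185/195]
  65 → locker 2  [load 175/195]
  75 → locker 4 (new)  [load 75/195]
4 storage lockers opened.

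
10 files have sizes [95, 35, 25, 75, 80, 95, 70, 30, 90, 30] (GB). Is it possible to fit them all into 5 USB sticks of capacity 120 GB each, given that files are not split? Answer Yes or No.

Total = 625 GB; ⌈625/120⌉ = 6.
At least 6 USB sticks are required, but only 5 are allowed.

No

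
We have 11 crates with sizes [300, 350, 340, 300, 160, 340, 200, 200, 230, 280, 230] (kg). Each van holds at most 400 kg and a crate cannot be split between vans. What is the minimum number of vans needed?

Total = 350 + 340 + 340 + 300 + 300 + 280 + 230 + 230 + 200 + 200 + 160 = 2930 kg.
Lower bound: ⌈2930/400⌉ = 8 vans.
A packing using 9 vans:
  van 1: 350 = 350
  van 2: 340 = 340
  van 3: 340 = 340
  van 4: 300 = 300
  van 5: 300 = 300
  van 6: 280 = 280
  van 7: 230 + 160 = 390
  van 8: 230 = 230
  van 9: 200 + 200 = 400
No arrangement into 8 vans stays within capacity, so 9 is optimal.

9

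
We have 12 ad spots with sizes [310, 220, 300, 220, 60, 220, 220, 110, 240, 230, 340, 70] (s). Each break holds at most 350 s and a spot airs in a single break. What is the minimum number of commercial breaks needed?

9

Total = 340 + 310 + 300 + 240 + 230 + 220 + 220 + 220 + 220 + 110 + 70 + 60 = 2540 s.
Lower bound: ⌈2540/350⌉ = 8 commercial breaks.
Also, 9 ad spots each exceed 175 s, and no two of those can share a break, so at least 9 commercial breaks are needed.
A packing using 9 commercial breaks:
  break 1: 340 = 340
  break 2: 310 = 310
  break 3: 300 = 300
  break 4: 240 + 110 = 350
  break 5: 230 + 70 = 300
  break 6: 220 + 60 = 280
  break 7: 220 = 220
  break 8: 220 = 220
  break 9: 220 = 220
This matches the lower bound, so 9 is optimal.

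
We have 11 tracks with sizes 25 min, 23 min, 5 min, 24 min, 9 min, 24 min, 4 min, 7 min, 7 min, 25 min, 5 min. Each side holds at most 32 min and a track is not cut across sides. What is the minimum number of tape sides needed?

Total = 25 + 25 + 24 + 24 + 23 + 9 + 7 + 7 + 5 + 5 + 4 = 158 min.
Lower bound: ⌈158/32⌉ = 5 tape sides.
A packing using 6 tape sides:
  side 1: 25 + 7 = 32
  side 2: 25 + 7 = 32
  side 3: 24 + 5 = 29
  side 4: 24 + 5 = 29
  side 5: 23 + 9 = 32
  side 6: 4 = 4
No arrangement into 5 tape sides stays within capacity, so 6 is optimal.

6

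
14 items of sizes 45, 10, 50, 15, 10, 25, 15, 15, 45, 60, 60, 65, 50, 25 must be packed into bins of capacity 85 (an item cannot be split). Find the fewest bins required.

Total = 65 + 60 + 60 + 50 + 50 + 45 + 45 + 25 + 25 + 15 + 15 + 15 + 10 + 10 = 490.
Lower bound: ⌈490/85⌉ = 6 bins.
Also, 7 items each exceed 85/2, and no two of those can share a bin, so at least 7 bins are needed.
A packing using 7 bins:
  bin 1: 65 + 15 = 80
  bin 2: 60 + 25 = 85
  bin 3: 60 + 25 = 85
  bin 4: 50 + 15 + 15 = 80
  bin 5: 50 + 10 + 10 = 70
  bin 6: 45 = 45
  bin 7: 45 = 45
This matches the lower bound, so 7 is optimal.

7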